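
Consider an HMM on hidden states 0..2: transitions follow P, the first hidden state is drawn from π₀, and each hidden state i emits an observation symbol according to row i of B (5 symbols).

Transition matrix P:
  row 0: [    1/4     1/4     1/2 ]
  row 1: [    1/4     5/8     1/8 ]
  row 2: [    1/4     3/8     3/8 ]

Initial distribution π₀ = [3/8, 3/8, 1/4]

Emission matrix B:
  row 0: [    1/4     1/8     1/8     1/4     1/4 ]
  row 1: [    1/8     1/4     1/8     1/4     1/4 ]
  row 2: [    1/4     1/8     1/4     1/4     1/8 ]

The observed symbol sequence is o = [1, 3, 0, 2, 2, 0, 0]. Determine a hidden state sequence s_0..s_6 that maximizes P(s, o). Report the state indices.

t=0: δ = [4.688e-02, 9.375e-02, 3.125e-02]  (obs o_0=1)
t=1: δ = [5.859e-03, 1.465e-02, 5.859e-03]  ψ = [1, 1, 0]  (obs o_1=3)
t=2: δ = [9.155e-04, 1.144e-03, 7.324e-04]  ψ = [1, 1, 0]  (obs o_2=0)
t=3: δ = [3.576e-05, 8.941e-05, 1.144e-04]  ψ = [1, 1, 0]  (obs o_3=2)
t=4: δ = [3.576e-06, 6.985e-06, 1.073e-05]  ψ = [2, 1, 2]  (obs o_4=2)
t=5: δ = [6.706e-07, 5.457e-07, 1.006e-06]  ψ = [2, 1, 2]  (obs o_5=0)
t=6: δ = [6.286e-08, 4.715e-08, 9.430e-08]  ψ = [2, 2, 2]  (obs o_6=0)
backtrack: best end state = 2; path = [1, 1, 0, 2, 2, 2, 2]

path = [1, 1, 0, 2, 2, 2, 2]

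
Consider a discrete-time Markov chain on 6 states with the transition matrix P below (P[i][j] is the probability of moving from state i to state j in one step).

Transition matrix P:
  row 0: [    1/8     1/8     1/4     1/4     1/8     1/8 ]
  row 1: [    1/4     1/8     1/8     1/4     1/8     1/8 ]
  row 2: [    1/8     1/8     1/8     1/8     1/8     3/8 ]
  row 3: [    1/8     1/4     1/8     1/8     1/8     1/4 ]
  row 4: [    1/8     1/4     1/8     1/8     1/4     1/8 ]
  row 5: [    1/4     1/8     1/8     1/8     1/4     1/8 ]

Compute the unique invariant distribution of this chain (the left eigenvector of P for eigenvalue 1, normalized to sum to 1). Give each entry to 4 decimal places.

Balance equations π_j = Σ_i π_i·P[i][j]:
  π_0 = 1/8·π_0 + 1/4·π_1 + 1/8·π_2 + 1/8·π_3 + 1/8·π_4 + 1/4·π_5
  π_1 = 1/8·π_0 + 1/8·π_1 + 1/8·π_2 + 1/4·π_3 + 1/4·π_4 + 1/8·π_5
  π_2 = 1/4·π_0 + 1/8·π_1 + 1/8·π_2 + 1/8·π_3 + 1/8·π_4 + 1/8·π_5
  π_3 = 1/4·π_0 + 1/4·π_1 + 1/8·π_2 + 1/8·π_3 + 1/8·π_4 + 1/8·π_5
  π_4 = 1/8·π_0 + 1/8·π_1 + 1/8·π_2 + 1/8·π_3 + 1/4·π_4 + 1/4·π_5
  normalize: π_0 + π_1 + π_2 + π_3 + π_4 + π_5 = 1
Solving the linear system gives exactly π = [6295/37321, 6232/37321, 5452/37321, 6231/37321, 6304/37321, 6807/37321].

π = [0.1687, 0.1670, 0.1461, 0.1670, 0.1689, 0.1824]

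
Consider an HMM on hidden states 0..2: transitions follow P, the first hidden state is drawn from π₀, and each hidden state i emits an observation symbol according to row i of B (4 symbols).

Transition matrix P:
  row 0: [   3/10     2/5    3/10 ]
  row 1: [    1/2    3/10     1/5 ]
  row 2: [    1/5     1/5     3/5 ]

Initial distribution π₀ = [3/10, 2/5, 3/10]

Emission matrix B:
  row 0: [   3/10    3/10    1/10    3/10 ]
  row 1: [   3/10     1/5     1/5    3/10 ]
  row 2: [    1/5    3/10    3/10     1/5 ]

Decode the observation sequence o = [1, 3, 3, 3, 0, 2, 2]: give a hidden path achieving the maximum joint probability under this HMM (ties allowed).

t=0: δ = [9.000e-02, 8.000e-02, 9.000e-02]  (obs o_0=1)
t=1: δ = [1.200e-02, 1.080e-02, 1.080e-02]  ψ = [1, 0, 2]  (obs o_1=3)
t=2: δ = [1.620e-03, 1.440e-03, 1.296e-03]  ψ = [1, 0, 2]  (obs o_2=3)
t=3: δ = [2.160e-04, 1.944e-04, 1.555e-04]  ψ = [1, 0, 2]  (obs o_3=3)
t=4: δ = [2.916e-05, 2.592e-05, 1.866e-05]  ψ = [1, 0, 2]  (obs o_4=0)
t=5: δ = [1.296e-06, 2.333e-06, 3.359e-06]  ψ = [1, 0, 2]  (obs o_5=2)
t=6: δ = [1.166e-07, 1.400e-07, 6.047e-07]  ψ = [1, 1, 2]  (obs o_6=2)
backtrack: best end state = 2; path = [2, 2, 2, 2, 2, 2, 2]

path = [2, 2, 2, 2, 2, 2, 2]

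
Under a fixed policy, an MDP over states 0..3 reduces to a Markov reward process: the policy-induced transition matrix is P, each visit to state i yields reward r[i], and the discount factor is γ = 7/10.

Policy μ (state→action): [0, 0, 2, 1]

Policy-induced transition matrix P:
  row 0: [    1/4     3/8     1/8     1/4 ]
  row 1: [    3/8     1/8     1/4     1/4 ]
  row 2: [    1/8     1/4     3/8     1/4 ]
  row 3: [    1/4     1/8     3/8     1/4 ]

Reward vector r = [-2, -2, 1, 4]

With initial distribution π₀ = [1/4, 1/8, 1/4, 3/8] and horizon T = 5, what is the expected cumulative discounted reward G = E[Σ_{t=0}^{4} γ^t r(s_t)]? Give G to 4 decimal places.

G = 1.6642

t=0: π = [0.2500, 0.1250, 0.2500, 0.3750], E[r] = 1.0000, γ^t·E[r] = 1.000000, running G = 1.000000
t=1: π = [0.2344, 0.2188, 0.2969, 0.2500], E[r] = 0.3906, γ^t·E[r] = 0.273438, running G = 1.273438
t=2: π = [0.2402, 0.2207, 0.2891, 0.2500], E[r] = 0.3672, γ^t·E[r] = 0.179922, running G = 1.453359
t=3: π = [0.2415, 0.2212, 0.2874, 0.2500], E[r] = 0.3621, γ^t·E[r] = 0.124187, running G = 1.577546
t=4: π = [0.2417, 0.2213, 0.2870, 0.2500], E[r] = 0.3610, γ^t·E[r] = 0.086667, running G = 1.664213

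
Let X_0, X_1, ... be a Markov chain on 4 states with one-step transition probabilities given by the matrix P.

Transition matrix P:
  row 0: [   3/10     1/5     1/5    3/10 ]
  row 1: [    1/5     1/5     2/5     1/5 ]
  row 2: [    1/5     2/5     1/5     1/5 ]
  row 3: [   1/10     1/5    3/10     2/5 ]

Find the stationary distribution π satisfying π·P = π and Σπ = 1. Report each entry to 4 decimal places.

π = [0.1918, 0.2557, 0.2785, 0.2740]

Balance equations π_j = Σ_i π_i·P[i][j]:
  π_0 = 3/10·π_0 + 1/5·π_1 + 1/5·π_2 + 1/10·π_3
  π_1 = 1/5·π_0 + 1/5·π_1 + 2/5·π_2 + 1/5·π_3
  π_2 = 1/5·π_0 + 2/5·π_1 + 1/5·π_2 + 3/10·π_3
  normalize: π_0 + π_1 + π_2 + π_3 = 1
Solving the linear system gives exactly π = [14/73, 56/219, 61/219, 20/73].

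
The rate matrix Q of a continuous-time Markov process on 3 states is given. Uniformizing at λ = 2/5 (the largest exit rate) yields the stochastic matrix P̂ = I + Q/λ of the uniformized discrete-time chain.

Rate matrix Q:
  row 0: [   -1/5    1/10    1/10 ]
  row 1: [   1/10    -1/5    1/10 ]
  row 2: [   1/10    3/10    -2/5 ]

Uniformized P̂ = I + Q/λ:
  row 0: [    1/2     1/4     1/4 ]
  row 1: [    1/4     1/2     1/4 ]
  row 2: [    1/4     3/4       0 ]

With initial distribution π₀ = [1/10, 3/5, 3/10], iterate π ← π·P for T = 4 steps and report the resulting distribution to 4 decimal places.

π = [0.3324, 0.4672, 0.2004]

t=0: π = [0.1000, 0.6000, 0.3000]
t=1: π = [0.2750, 0.5500, 0.1750]
t=2: π = [0.3188, 0.4750, 0.2063]
t=3: π = [0.3297, 0.4719, 0.1984]
t=4: π = [0.3324, 0.4672, 0.2004]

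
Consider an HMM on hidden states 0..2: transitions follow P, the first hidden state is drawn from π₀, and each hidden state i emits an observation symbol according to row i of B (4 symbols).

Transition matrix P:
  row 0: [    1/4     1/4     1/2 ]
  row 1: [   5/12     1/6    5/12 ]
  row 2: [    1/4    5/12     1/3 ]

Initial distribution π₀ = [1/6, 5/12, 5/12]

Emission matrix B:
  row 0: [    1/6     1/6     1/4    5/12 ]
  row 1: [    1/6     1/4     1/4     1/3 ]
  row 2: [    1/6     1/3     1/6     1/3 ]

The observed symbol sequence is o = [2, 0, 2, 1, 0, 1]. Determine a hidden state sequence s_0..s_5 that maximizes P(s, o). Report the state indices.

t=0: δ = [4.167e-02, 1.042e-01, 6.944e-02]  (obs o_0=2)
t=1: δ = [7.234e-03, 4.823e-03, 7.234e-03]  ψ = [1, 2, 1]  (obs o_1=0)
t=2: δ = [5.023e-04, 7.535e-04, 6.028e-04]  ψ = [1, 2, 0]  (obs o_2=2)
t=3: δ = [5.233e-05, 6.279e-05, 1.047e-04]  ψ = [1, 2, 1]  (obs o_3=1)
t=4: δ = [4.361e-06, 7.268e-06, 5.814e-06]  ψ = [1, 2, 2]  (obs o_4=0)
t=5: δ = [5.047e-07, 6.056e-07, 1.009e-06]  ψ = [1, 2, 1]  (obs o_5=1)
backtrack: best end state = 2; path = [1, 2, 1, 2, 1, 2]

path = [1, 2, 1, 2, 1, 2]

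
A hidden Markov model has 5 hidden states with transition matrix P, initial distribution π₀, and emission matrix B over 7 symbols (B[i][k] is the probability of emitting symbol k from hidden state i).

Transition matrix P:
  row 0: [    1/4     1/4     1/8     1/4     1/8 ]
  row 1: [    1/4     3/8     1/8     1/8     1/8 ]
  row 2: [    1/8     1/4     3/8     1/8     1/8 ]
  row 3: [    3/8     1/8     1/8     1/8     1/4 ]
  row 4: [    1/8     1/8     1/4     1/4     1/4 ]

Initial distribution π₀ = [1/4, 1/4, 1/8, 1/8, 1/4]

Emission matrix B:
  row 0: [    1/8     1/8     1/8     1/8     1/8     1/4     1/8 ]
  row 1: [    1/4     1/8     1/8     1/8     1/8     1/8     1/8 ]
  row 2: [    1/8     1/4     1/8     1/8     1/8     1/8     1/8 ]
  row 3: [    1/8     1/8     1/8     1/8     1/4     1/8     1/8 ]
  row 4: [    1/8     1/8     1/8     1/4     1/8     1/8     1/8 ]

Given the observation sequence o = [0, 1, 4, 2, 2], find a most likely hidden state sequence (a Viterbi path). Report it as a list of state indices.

path = [1, 1, 1, 1, 1]

t=0: δ = [3.125e-02, 6.250e-02, 1.562e-02, 1.562e-02, 3.125e-02]  (obs o_0=0)
t=1: δ = [1.953e-03, 2.930e-03, 1.953e-03, 9.766e-04, 9.766e-04]  ψ = [1, 1, 1, 0, 1]  (obs o_1=1)
t=2: δ = [9.155e-05, 1.373e-04, 9.155e-05, 1.221e-04, 4.578e-05]  ψ = [1, 1, 2, 0, 1]  (obs o_2=4)
t=3: δ = [5.722e-06, 6.437e-06, 4.292e-06, 2.861e-06, 3.815e-06]  ψ = [3, 1, 2, 0, 3]  (obs o_3=2)
t=4: δ = [2.012e-07, 3.017e-07, 2.012e-07, 1.788e-07, 1.192e-07]  ψ = [1, 1, 2, 0, 4]  (obs o_4=2)
backtrack: best end state = 1; path = [1, 1, 1, 1, 1]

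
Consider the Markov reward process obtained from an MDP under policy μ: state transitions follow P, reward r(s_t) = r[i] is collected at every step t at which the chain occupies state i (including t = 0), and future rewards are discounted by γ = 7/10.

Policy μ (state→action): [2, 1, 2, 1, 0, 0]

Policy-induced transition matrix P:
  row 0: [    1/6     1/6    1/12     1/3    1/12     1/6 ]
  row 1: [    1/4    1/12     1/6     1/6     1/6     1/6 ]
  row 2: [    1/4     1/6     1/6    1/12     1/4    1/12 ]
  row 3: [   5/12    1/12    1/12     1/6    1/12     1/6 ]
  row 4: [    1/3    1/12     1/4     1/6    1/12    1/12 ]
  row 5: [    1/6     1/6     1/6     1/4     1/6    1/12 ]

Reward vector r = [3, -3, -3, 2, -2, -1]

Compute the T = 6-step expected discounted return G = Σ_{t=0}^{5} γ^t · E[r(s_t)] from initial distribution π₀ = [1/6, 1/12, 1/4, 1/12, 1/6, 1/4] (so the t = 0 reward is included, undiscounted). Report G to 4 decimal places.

t=0: π = [0.1667, 0.0833, 0.2500, 0.0833, 0.1667, 0.2500], E[r] = -0.9167, γ^t·E[r] = -0.916667, running G = -0.916667
t=1: π = [0.2431, 0.1389, 0.1597, 0.1944, 0.1528, 0.1111], E[r] = -0.1944, γ^t·E[r] = -0.136111, running G = -1.052778
t=2: π = [0.2656, 0.1262, 0.1429, 0.2031, 0.1308, 0.1314], E[r] = 0.0029, γ^t·E[r] = 0.001418, running G = -1.051360
t=3: π = [0.2617, 0.1283, 0.1385, 0.2100, 0.1286, 0.1329], E[r] = 0.0143, γ^t·E[r] = 0.004913, running G = -1.046447
t=4: π = [0.2628, 0.1278, 0.1381, 0.2098, 0.1282, 0.1333], E[r] = 0.0209, γ^t·E[r] = 0.005018, running G = -1.041429
t=5: π = [0.2626, 0.1279, 0.1380, 0.2101, 0.1281, 0.1334], E[r] = 0.0210, γ^t·E[r] = 0.003537, running G = -1.037892

G = -1.0379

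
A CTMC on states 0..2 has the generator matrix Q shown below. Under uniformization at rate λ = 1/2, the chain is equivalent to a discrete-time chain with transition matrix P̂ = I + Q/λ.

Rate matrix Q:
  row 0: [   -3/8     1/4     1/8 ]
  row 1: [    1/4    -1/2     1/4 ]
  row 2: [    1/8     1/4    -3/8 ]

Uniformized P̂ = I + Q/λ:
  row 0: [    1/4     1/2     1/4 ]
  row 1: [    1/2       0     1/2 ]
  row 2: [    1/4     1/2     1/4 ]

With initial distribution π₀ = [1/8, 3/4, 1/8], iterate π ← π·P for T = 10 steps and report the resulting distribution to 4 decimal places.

π = [0.3331, 0.3337, 0.3331]

t=0: π = [0.1250, 0.7500, 0.1250]
t=1: π = [0.4375, 0.1250, 0.4375]
t=2: π = [0.2813, 0.4375, 0.2813]
t=3: π = [0.3594, 0.2813, 0.3594]
t=4: π = [0.3203, 0.3594, 0.3203]
t=5: π = [0.3398, 0.3203, 0.3398]
t=6: π = [0.3301, 0.3398, 0.3301]
t=7: π = [0.3350, 0.3301, 0.3350]
t=8: π = [0.3325, 0.3350, 0.3325]
t=9: π = [0.3337, 0.3325, 0.3337]
t=10: π = [0.3331, 0.3337, 0.3331]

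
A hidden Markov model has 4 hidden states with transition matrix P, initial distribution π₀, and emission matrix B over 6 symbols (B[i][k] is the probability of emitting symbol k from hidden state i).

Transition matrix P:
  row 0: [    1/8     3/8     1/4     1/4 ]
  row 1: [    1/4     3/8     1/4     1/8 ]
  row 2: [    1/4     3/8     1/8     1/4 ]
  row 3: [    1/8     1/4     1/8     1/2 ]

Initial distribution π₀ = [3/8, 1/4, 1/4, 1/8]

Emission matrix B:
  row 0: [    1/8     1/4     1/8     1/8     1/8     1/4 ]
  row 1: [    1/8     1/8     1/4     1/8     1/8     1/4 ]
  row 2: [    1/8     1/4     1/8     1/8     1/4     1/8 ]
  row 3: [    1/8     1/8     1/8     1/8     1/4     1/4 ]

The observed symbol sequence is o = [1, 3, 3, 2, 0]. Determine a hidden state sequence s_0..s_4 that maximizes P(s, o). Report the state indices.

t=0: δ = [9.375e-02, 3.125e-02, 6.250e-02, 1.562e-02]  (obs o_0=1)
t=1: δ = [1.953e-03, 4.395e-03, 2.930e-03, 2.930e-03]  ψ = [2, 0, 0, 0]  (obs o_1=3)
t=2: δ = [1.373e-04, 2.060e-04, 1.373e-04, 1.831e-04]  ψ = [1, 1, 1, 3]  (obs o_2=3)
t=3: δ = [6.437e-06, 1.931e-05, 6.437e-06, 1.144e-05]  ψ = [1, 1, 1, 3]  (obs o_3=2)
t=4: δ = [6.035e-07, 9.052e-07, 6.035e-07, 7.153e-07]  ψ = [1, 1, 1, 3]  (obs o_4=0)
backtrack: best end state = 1; path = [0, 1, 1, 1, 1]

path = [0, 1, 1, 1, 1]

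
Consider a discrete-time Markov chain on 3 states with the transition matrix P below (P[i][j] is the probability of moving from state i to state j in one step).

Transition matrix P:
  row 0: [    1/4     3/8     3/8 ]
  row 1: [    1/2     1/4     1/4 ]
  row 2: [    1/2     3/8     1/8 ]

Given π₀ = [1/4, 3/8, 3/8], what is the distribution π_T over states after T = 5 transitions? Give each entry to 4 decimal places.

t=0: π = [0.2500, 0.3750, 0.3750]
t=1: π = [0.4375, 0.3281, 0.2344]
t=2: π = [0.3906, 0.3340, 0.2754]
t=3: π = [0.4023, 0.3333, 0.2644]
t=4: π = [0.3994, 0.3333, 0.2672]
t=5: π = [0.4001, 0.3333, 0.2665]

π = [0.4001, 0.3333, 0.2665]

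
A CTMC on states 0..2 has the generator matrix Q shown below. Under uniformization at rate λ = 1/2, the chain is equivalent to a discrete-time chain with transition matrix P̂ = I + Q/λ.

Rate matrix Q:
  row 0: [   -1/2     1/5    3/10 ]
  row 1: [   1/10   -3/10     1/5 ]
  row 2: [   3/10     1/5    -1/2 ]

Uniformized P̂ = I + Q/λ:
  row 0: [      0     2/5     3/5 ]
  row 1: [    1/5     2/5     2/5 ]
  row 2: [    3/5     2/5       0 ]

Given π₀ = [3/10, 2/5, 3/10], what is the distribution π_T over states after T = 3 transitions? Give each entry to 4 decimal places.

π = [0.2696, 0.4000, 0.3304]

t=0: π = [0.3000, 0.4000, 0.3000]
t=1: π = [0.2600, 0.4000, 0.3400]
t=2: π = [0.2840, 0.4000, 0.3160]
t=3: π = [0.2696, 0.4000, 0.3304]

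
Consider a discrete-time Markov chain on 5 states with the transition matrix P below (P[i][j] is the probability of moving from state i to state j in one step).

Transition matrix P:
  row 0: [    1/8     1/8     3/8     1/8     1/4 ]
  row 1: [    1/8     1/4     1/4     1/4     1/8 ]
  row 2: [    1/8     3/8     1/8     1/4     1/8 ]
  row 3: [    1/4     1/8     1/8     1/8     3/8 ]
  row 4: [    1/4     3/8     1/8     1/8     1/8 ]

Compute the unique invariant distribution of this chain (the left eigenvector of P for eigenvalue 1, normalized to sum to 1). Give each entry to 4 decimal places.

π = [0.1717, 0.2548, 0.1998, 0.1818, 0.1919]

Balance equations π_j = Σ_i π_i·P[i][j]:
  π_0 = 1/8·π_0 + 1/8·π_1 + 1/8·π_2 + 1/4·π_3 + 1/4·π_4
  π_1 = 1/8·π_0 + 1/4·π_1 + 3/8·π_2 + 1/8·π_3 + 3/8·π_4
  π_2 = 3/8·π_0 + 1/4·π_1 + 1/8·π_2 + 1/8·π_3 + 1/8·π_4
  π_3 = 1/8·π_0 + 1/4·π_1 + 1/4·π_2 + 1/8·π_3 + 1/8·π_4
  normalize: π_0 + π_1 + π_2 + π_3 + π_4 = 1
Solving the linear system gives exactly π = [17/99, 227/891, 178/891, 2/11, 19/99].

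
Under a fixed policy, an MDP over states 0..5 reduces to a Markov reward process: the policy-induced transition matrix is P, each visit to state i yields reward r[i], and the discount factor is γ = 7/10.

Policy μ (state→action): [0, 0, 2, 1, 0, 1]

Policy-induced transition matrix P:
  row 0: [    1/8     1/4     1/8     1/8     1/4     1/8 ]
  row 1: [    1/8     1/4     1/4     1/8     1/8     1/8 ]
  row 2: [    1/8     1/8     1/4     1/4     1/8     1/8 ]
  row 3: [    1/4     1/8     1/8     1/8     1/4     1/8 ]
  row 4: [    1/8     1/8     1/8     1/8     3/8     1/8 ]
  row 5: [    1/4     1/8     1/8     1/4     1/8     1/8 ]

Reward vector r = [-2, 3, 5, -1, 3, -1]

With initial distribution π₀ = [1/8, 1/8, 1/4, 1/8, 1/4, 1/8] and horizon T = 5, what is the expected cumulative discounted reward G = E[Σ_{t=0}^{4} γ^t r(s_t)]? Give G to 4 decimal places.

t=0: π = [0.1250, 0.1250, 0.2500, 0.1250, 0.2500, 0.1250], E[r] = 1.8750, γ^t·E[r] = 1.875000, running G = 1.875000
t=1: π = [0.1563, 0.1563, 0.1719, 0.1719, 0.2188, 0.1250], E[r] = 1.3750, γ^t·E[r] = 0.962500, running G = 2.837500
t=2: π = [0.1621, 0.1641, 0.1660, 0.1621, 0.2207, 0.1250], E[r] = 1.3730, γ^t·E[r] = 0.672793, running G = 3.510293
t=3: π = [0.1609, 0.1658, 0.1663, 0.1614, 0.2207, 0.1250], E[r] = 1.3826, γ^t·E[r] = 0.474221, running G = 3.984514
t=4: π = [0.1608, 0.1658, 0.1665, 0.1614, 0.2205, 0.1250], E[r] = 1.3834, γ^t·E[r] = 0.332152, running G = 4.316666

G = 4.3167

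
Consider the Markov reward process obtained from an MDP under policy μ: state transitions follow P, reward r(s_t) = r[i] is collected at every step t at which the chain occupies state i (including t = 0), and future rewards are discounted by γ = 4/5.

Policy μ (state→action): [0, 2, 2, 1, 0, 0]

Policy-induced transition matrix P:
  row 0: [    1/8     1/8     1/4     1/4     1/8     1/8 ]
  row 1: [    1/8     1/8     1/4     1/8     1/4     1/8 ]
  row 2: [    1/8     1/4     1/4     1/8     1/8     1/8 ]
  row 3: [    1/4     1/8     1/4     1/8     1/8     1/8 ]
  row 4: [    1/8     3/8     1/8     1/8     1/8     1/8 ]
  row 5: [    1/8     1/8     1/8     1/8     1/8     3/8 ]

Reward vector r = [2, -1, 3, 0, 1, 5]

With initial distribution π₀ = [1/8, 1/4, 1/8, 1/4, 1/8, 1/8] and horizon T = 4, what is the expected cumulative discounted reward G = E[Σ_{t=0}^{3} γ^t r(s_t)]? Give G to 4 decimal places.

G = 4.4721

t=0: π = [0.1250, 0.2500, 0.1250, 0.2500, 0.1250, 0.1250], E[r] = 1.1250, γ^t·E[r] = 1.125000, running G = 1.125000
t=1: π = [0.1563, 0.1719, 0.2188, 0.1406, 0.1563, 0.1563], E[r] = 1.7344, γ^t·E[r] = 1.387500, running G = 2.512500
t=2: π = [0.1426, 0.1914, 0.2109, 0.1445, 0.1465, 0.1641], E[r] = 1.6934, γ^t·E[r] = 1.083750, running G = 3.596250
t=3: π = [0.1431, 0.1880, 0.2112, 0.1428, 0.1489, 0.1660], E[r] = 1.7107, γ^t·E[r] = 0.875875, running G = 4.472125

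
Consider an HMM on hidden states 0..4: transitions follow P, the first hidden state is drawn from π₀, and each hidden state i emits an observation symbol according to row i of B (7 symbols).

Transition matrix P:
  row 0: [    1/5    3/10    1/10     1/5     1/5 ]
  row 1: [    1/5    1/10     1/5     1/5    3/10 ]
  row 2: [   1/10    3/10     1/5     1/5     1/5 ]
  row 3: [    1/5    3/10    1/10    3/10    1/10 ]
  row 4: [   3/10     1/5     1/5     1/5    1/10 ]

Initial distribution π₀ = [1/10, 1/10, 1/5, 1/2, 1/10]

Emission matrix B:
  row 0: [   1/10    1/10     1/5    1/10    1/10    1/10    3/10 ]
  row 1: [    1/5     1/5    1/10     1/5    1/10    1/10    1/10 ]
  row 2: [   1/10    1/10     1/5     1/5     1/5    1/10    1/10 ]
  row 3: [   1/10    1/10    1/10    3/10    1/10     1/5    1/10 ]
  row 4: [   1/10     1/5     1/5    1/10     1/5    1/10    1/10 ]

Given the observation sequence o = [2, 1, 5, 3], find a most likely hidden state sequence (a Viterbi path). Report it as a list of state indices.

path = [3, 1, 3, 3]

t=0: δ = [2.000e-02, 1.000e-02, 4.000e-02, 5.000e-02, 2.000e-02]  (obs o_0=2)
t=1: δ = [1.000e-03, 3.000e-03, 8.000e-04, 1.500e-03, 1.600e-03]  ψ = [3, 3, 2, 3, 2]  (obs o_1=1)
t=2: δ = [6.000e-05, 4.500e-05, 6.000e-05, 1.200e-04, 9.000e-05]  ψ = [1, 3, 1, 1, 1]  (obs o_2=5)
t=3: δ = [2.700e-06, 7.200e-06, 3.600e-06, 1.080e-05, 1.350e-06]  ψ = [4, 3, 4, 3, 1]  (obs o_3=3)
backtrack: best end state = 3; path = [3, 1, 3, 3]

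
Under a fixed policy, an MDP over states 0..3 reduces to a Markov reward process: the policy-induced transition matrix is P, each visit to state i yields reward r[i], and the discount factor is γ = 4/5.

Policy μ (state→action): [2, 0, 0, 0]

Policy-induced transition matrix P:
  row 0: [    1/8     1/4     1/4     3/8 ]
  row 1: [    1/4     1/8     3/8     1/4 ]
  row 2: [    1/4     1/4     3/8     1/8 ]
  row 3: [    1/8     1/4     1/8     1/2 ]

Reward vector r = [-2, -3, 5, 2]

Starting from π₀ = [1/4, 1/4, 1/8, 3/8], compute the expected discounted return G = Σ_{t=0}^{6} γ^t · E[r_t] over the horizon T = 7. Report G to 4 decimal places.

t=0: π = [0.2500, 0.2500, 0.1250, 0.3750], E[r] = 0.1250, γ^t·E[r] = 0.125000, running G = 0.125000
t=1: π = [0.1719, 0.2188, 0.2500, 0.3594], E[r] = 0.9688, γ^t·E[r] = 0.775000, running G = 0.900000
t=2: π = [0.1836, 0.2227, 0.2637, 0.3301], E[r] = 0.9434, γ^t·E[r] = 0.603750, running G = 1.503750
t=3: π = [0.1858, 0.2222, 0.2695, 0.3225], E[r] = 0.9546, γ^t·E[r] = 0.488750, running G = 1.992500
t=4: π = [0.1865, 0.2222, 0.2711, 0.3202], E[r] = 0.9565, γ^t·E[r] = 0.391763, running G = 2.384263
t=5: π = [0.1867, 0.2222, 0.2717, 0.3195], E[r] = 0.9572, γ^t·E[r] = 0.313643, running G = 2.697905
t=6: π = [0.1867, 0.2222, 0.2718, 0.3192], E[r] = 0.9574, γ^t·E[r] = 0.250966, running G = 2.948871

G = 2.9489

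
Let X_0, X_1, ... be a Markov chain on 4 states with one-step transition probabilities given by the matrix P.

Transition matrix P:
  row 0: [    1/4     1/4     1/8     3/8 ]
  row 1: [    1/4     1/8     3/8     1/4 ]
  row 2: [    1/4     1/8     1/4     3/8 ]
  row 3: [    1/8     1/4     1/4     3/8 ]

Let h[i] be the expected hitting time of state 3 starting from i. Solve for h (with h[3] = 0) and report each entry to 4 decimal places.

First-step conditioning: h[3] = 0; for i ≠ 3, h[i] = 1 + Σ_k P[i][k]·h[k].
  h[0] = 1 + 1/4·h[0] + 1/4·h[1] + 1/8·h[2]
  h[1] = 1 + 1/4·h[0] + 1/8·h[1] + 3/8·h[2]
  h[2] = 1 + 1/4·h[0] + 1/8·h[1] + 1/4·h[2]
Solving the 3×3 linear system over states ≠ 3 gives exactly h = [20/7, 288/91, 256/91, 0] (h[3] = 0 is the target).

h = [2.8571, 3.1648, 2.8132, 0.0000]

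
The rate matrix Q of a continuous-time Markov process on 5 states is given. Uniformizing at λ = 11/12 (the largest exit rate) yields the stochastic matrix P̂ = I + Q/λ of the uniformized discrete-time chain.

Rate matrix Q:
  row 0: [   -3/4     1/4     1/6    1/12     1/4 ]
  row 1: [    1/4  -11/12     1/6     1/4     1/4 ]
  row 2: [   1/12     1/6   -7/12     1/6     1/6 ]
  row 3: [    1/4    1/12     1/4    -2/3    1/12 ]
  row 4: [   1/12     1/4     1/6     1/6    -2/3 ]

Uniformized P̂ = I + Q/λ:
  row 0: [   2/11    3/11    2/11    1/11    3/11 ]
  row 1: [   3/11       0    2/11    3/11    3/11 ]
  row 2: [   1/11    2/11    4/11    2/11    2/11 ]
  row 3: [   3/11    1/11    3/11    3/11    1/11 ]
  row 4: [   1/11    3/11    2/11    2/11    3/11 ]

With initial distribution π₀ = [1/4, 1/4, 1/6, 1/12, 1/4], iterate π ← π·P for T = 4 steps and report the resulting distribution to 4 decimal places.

t=0: π = [0.2500, 0.2500, 0.1667, 0.0833, 0.2500]
t=1: π = [0.1742, 0.1742, 0.2197, 0.1894, 0.2424]
t=2: π = [0.1729, 0.1708, 0.2390, 0.1990, 0.2183]
t=3: π = [0.1739, 0.1682, 0.2434, 0.1997, 0.2148]
t=4: π = [0.1736, 0.1684, 0.2442, 0.1995, 0.2143]

π = [0.1736, 0.1684, 0.2442, 0.1995, 0.2143]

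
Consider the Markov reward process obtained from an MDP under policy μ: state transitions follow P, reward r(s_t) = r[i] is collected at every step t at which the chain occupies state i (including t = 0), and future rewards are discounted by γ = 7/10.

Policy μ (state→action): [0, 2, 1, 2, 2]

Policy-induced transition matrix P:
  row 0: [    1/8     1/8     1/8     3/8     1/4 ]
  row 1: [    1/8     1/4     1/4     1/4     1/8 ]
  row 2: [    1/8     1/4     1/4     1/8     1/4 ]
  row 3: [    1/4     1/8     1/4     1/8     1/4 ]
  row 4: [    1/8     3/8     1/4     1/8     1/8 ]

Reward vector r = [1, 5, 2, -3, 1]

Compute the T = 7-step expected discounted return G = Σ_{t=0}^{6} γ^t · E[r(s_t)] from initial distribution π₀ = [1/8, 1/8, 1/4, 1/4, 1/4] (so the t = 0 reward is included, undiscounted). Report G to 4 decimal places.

t=0: π = [0.1250, 0.1250, 0.2500, 0.2500, 0.2500], E[r] = 0.7500, γ^t·E[r] = 0.750000, running G = 0.750000
t=1: π = [0.1563, 0.2344, 0.2344, 0.1719, 0.2031], E[r] = 1.4844, γ^t·E[r] = 1.039063, running G = 1.789063
t=2: π = [0.1465, 0.2344, 0.2305, 0.1934, 0.1953], E[r] = 1.3945, γ^t·E[r] = 0.683320, running G = 2.472383
t=3: π = [0.1492, 0.2319, 0.2317, 0.1909, 0.1963], E[r] = 1.3958, γ^t·E[r] = 0.478743, running G = 2.951126
t=4: π = [0.1489, 0.2320, 0.2314, 0.1913, 0.1965], E[r] = 1.3943, γ^t·E[r] = 0.334776, running G = 3.285901
t=5: π = [0.1489, 0.2320, 0.2314, 0.1912, 0.1964], E[r] = 1.3947, γ^t·E[r] = 0.234403, running G = 3.520305
t=6: π = [0.1489, 0.2320, 0.2314, 0.1912, 0.1964], E[r] = 1.3946, γ^t·E[r] = 0.164074, running G = 3.684379

G = 3.6844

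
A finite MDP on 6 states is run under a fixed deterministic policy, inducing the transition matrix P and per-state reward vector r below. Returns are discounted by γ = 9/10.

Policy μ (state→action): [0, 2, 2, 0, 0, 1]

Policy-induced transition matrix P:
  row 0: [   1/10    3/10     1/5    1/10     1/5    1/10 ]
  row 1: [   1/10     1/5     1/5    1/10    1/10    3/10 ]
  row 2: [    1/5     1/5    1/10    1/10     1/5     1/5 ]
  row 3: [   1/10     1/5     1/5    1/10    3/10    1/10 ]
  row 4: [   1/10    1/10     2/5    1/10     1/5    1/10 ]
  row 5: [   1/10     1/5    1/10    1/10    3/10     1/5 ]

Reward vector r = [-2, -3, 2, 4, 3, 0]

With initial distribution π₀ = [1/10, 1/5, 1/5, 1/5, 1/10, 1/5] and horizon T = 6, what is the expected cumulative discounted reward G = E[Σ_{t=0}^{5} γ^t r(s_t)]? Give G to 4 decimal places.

t=0: π = [0.1000, 0.2000, 0.2000, 0.2000, 0.1000, 0.2000], E[r] = 0.7000, γ^t·E[r] = 0.700000, running G = 0.700000
t=1: π = [0.1200, 0.2000, 0.1800, 0.1000, 0.2200, 0.1800], E[r] = 0.5800, γ^t·E[r] = 0.522000, running G = 1.222000
t=2: π = [0.1180, 0.1900, 0.2080, 0.1000, 0.2080, 0.1760], E[r] = 0.6340, γ^t·E[r] = 0.513540, running G = 1.735540
t=3: π = [0.1208, 0.1910, 0.2032, 0.1000, 0.2086, 0.1764], E[r] = 0.6176, γ^t·E[r] = 0.450230, running G = 2.185770
t=4: π = [0.1203, 0.1912, 0.2038, 0.1000, 0.2085, 0.1762], E[r] = 0.6188, γ^t·E[r] = 0.406021, running G = 2.591791
t=5: π = [0.1204, 0.1912, 0.2037, 0.1000, 0.2085, 0.1762], E[r] = 0.6186, γ^t·E[r] = 0.365294, running G = 2.957085

G = 2.9571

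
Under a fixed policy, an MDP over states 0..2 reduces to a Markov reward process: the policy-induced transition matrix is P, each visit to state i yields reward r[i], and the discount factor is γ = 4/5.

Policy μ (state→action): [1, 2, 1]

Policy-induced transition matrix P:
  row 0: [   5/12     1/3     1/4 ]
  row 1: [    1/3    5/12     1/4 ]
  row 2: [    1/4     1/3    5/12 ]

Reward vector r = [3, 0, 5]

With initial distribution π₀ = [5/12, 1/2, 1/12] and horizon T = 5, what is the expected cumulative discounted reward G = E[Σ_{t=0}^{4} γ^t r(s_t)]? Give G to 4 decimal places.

G = 7.4963

t=0: π = [0.4167, 0.5000, 0.0833], E[r] = 1.6667, γ^t·E[r] = 1.666667, running G = 1.666667
t=1: π = [0.3611, 0.3750, 0.2639], E[r] = 2.4028, γ^t·E[r] = 1.922222, running G = 3.588889
t=2: π = [0.3414, 0.3646, 0.2940], E[r] = 2.4942, γ^t·E[r] = 1.596296, running G = 5.185185
t=3: π = [0.3373, 0.3637, 0.2990], E[r] = 2.5068, γ^t·E[r] = 1.283506, running G = 6.468691
t=4: π = [0.3365, 0.3636, 0.2998], E[r] = 2.5087, γ^t·E[r] = 1.027579, running G = 7.496270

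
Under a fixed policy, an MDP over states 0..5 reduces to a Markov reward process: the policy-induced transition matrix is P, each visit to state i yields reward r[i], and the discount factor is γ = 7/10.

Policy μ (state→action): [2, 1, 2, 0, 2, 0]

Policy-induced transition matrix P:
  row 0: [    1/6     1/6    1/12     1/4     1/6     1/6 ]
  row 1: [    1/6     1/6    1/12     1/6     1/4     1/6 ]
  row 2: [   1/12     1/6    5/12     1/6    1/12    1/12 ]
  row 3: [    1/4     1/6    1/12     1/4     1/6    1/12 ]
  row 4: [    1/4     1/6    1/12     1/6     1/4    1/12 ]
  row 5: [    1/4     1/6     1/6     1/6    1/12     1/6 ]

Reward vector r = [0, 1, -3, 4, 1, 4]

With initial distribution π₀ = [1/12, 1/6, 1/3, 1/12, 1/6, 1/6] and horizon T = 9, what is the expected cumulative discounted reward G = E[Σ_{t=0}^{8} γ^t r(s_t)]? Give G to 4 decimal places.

t=0: π = [0.0833, 0.1667, 0.3333, 0.0833, 0.1667, 0.1667], E[r] = 0.3333, γ^t·E[r] = 0.333333, running G = 0.333333
t=1: π = [0.1736, 0.1667, 0.2083, 0.1806, 0.1528, 0.1181], E[r] = 0.8889, γ^t·E[r] = 0.622222, running G = 0.955556
t=2: π = [0.1869, 0.1667, 0.1626, 0.1962, 0.1661, 0.1215], E[r] = 1.1157, γ^t·E[r] = 0.546713, running G = 1.502269
t=3: π = [0.1934, 0.1667, 0.1477, 0.1986, 0.1707, 0.1229], E[r] = 1.1805, γ^t·E[r] = 0.404897, running G = 1.907166
t=4: π = [0.1954, 0.1667, 0.1428, 0.1993, 0.1722, 0.1236], E[r] = 1.2022, γ^t·E[r] = 0.288645, running G = 2.195811
t=5: π = [0.1960, 0.1667, 0.1412, 0.1996, 0.1727, 0.1238], E[r] = 1.2091, γ^t·E[r] = 0.203219, running G = 2.399029
t=6: π = [0.1962, 0.1667, 0.1407, 0.1996, 0.1729, 0.1239], E[r] = 1.2114, γ^t·E[r] = 0.142517, running G = 2.541546
t=7: π = [0.1963, 0.1667, 0.1406, 0.1997, 0.1729, 0.1239], E[r] = 1.2121, γ^t·E[r] = 0.099821, running G = 2.641368
t=8: π = [0.1963, 0.1667, 0.1405, 0.1997, 0.1729, 0.1239], E[r] = 1.2123, γ^t·E[r] = 0.069888, running G = 2.711256

G = 2.7113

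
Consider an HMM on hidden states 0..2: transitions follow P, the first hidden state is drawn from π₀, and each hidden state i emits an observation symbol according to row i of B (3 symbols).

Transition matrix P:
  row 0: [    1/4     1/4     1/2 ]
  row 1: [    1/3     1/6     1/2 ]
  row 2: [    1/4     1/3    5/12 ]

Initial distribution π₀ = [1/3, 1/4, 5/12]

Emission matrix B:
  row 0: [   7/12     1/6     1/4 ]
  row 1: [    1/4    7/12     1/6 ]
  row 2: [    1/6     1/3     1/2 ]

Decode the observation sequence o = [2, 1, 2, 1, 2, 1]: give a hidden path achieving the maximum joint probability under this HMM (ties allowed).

path = [2, 1, 2, 1, 2, 1]

t=0: δ = [8.333e-02, 4.167e-02, 2.083e-01]  (obs o_0=2)
t=1: δ = [8.681e-03, 4.051e-02, 2.894e-02]  ψ = [2, 2, 2]  (obs o_1=1)
t=2: δ = [3.376e-03, 1.608e-03, 1.013e-02]  ψ = [1, 2, 1]  (obs o_2=2)
t=3: δ = [4.220e-04, 1.969e-03, 1.407e-03]  ψ = [2, 2, 2]  (obs o_3=1)
t=4: δ = [1.641e-04, 7.814e-05, 4.923e-04]  ψ = [1, 2, 1]  (obs o_4=2)
t=5: δ = [2.051e-05, 9.573e-05, 6.838e-05]  ψ = [2, 2, 2]  (obs o_5=1)
backtrack: best end state = 1; path = [2, 1, 2, 1, 2, 1]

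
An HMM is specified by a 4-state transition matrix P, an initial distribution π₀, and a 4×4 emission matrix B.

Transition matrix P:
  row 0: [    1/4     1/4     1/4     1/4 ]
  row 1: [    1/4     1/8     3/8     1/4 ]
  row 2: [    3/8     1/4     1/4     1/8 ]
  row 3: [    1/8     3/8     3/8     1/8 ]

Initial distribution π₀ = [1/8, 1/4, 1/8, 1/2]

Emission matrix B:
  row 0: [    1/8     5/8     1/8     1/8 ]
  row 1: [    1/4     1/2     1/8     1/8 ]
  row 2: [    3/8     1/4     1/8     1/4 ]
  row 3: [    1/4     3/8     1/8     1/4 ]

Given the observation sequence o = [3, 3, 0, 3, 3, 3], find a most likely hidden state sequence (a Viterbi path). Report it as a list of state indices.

t=0: δ = [1.562e-02, 3.125e-02, 3.125e-02, 1.250e-01]  (obs o_0=3)
t=1: δ = [1.953e-03, 5.859e-03, 1.172e-02, 3.906e-03]  ψ = [3, 3, 3, 3]  (obs o_1=3)
t=2: δ = [5.493e-04, 7.324e-04, 1.099e-03, 3.662e-04]  ψ = [2, 2, 2, 1]  (obs o_2=0)
t=3: δ = [5.150e-05, 3.433e-05, 6.866e-05, 4.578e-05]  ψ = [2, 2, 1, 1]  (obs o_3=3)
t=4: δ = [3.219e-06, 2.146e-06, 4.292e-06, 3.219e-06]  ψ = [2, 2, 2, 0]  (obs o_4=3)
t=5: δ = [2.012e-07, 1.509e-07, 3.017e-07, 2.012e-07]  ψ = [2, 3, 3, 0]  (obs o_5=3)
backtrack: best end state = 2; path = [3, 2, 2, 0, 3, 2]

path = [3, 2, 2, 0, 3, 2]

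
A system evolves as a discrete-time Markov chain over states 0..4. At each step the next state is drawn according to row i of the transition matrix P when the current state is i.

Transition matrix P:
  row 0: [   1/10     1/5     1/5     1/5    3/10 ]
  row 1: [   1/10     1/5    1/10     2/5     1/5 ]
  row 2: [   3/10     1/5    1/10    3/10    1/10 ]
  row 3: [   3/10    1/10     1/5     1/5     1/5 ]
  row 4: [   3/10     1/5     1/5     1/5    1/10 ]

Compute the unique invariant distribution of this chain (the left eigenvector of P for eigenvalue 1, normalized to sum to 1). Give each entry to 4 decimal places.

Balance equations π_j = Σ_i π_i·P[i][j]:
  π_0 = 1/10·π_0 + 1/10·π_1 + 3/10·π_2 + 3/10·π_3 + 3/10·π_4
  π_1 = 1/5·π_0 + 1/5·π_1 + 1/5·π_2 + 1/10·π_3 + 1/5·π_4
  π_2 = 1/5·π_0 + 1/10·π_1 + 1/10·π_2 + 1/5·π_3 + 1/5·π_4
  π_3 = 1/5·π_0 + 2/5·π_1 + 3/10·π_2 + 1/5·π_3 + 1/5·π_4
  normalize: π_0 + π_1 + π_2 + π_3 + π_4 = 1
Solving the linear system gives exactly π = [2971/13452, 196/1121, 186/1121, 282/1121, 2513/13452].

π = [0.2209, 0.1748, 0.1659, 0.2516, 0.1868]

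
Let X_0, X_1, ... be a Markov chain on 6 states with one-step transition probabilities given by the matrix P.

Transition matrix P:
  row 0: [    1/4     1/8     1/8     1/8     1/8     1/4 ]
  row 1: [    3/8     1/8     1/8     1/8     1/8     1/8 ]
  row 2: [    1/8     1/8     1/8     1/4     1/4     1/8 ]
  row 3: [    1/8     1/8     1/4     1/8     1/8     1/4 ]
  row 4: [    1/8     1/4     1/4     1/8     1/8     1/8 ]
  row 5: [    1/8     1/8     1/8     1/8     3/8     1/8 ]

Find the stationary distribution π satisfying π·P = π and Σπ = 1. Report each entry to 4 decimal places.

Balance equations π_j = Σ_i π_i·P[i][j]:
  π_0 = 1/4·π_0 + 3/8·π_1 + 1/8·π_2 + 1/8·π_3 + 1/8·π_4 + 1/8·π_5
  π_1 = 1/8·π_0 + 1/8·π_1 + 1/8·π_2 + 1/8·π_3 + 1/4·π_4 + 1/8·π_5
  π_2 = 1/8·π_0 + 1/8·π_1 + 1/8·π_2 + 1/4·π_3 + 1/4·π_4 + 1/8·π_5
  π_3 = 1/8·π_0 + 1/8·π_1 + 1/4·π_2 + 1/8·π_3 + 1/8·π_4 + 1/8·π_5
  π_4 = 1/8·π_0 + 1/8·π_1 + 1/4·π_2 + 1/8·π_3 + 1/8·π_4 + 3/8·π_5
  normalize: π_0 + π_1 + π_2 + π_3 + π_4 + π_5 = 1
Solving the linear system gives exactly π = [3425/18487, 392/2641, 3081/18487, 2696/18487, 495/2641, 3076/18487].

π = [0.1853, 0.1484, 0.1667, 0.1458, 0.1874, 0.1664]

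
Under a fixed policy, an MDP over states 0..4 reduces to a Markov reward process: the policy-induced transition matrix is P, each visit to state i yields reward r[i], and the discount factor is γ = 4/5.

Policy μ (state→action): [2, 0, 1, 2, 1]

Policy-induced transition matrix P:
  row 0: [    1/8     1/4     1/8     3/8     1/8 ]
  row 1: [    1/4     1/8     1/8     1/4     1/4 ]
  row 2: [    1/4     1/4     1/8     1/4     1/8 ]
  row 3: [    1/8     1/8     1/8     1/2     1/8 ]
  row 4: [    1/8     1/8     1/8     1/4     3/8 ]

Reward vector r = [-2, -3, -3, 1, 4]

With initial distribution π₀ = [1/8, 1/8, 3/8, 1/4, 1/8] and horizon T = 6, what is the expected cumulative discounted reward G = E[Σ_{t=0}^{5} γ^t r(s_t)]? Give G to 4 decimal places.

G = -1.3425

t=0: π = [0.1250, 0.1250, 0.3750, 0.2500, 0.1250], E[r] = -1.0000, γ^t·E[r] = -1.000000, running G = -1.000000
t=1: π = [0.1875, 0.1875, 0.1250, 0.3281, 0.1719], E[r] = -0.2969, γ^t·E[r] = -0.237500, running G = -1.237500
t=2: π = [0.1641, 0.1641, 0.1250, 0.3555, 0.1914], E[r] = -0.0742, γ^t·E[r] = -0.047500, running G = -1.285000
t=3: π = [0.1611, 0.1611, 0.1250, 0.3594, 0.1934], E[r] = -0.0479, γ^t·E[r] = -0.024500, running G = -1.309500
t=4: π = [0.1608, 0.1608, 0.1250, 0.3600, 0.1935], E[r] = -0.0449, γ^t·E[r] = -0.018400, running G = -1.327900
t=5: π = [0.1607, 0.1607, 0.1250, 0.3601, 0.1935], E[r] = -0.0446, γ^t·E[r] = -0.014630, running G = -1.342530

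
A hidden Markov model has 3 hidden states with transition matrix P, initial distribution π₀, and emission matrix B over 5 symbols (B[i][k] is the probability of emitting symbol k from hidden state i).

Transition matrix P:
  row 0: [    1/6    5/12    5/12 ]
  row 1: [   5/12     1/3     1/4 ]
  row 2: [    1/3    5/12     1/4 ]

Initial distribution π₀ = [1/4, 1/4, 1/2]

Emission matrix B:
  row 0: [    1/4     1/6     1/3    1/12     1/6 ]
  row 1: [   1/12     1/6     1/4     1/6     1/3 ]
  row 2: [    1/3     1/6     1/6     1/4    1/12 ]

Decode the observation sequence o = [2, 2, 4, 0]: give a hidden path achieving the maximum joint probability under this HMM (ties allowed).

t=0: δ = [8.333e-02, 6.250e-02, 8.333e-02]  (obs o_0=2)
t=1: δ = [9.259e-03, 8.681e-03, 5.787e-03]  ψ = [2, 0, 0]  (obs o_1=2)
t=2: δ = [6.028e-04, 1.286e-03, 3.215e-04]  ψ = [1, 0, 0]  (obs o_2=4)
t=3: δ = [1.340e-04, 3.572e-05, 1.072e-04]  ψ = [1, 1, 1]  (obs o_3=0)
backtrack: best end state = 0; path = [2, 0, 1, 0]

path = [2, 0, 1, 0]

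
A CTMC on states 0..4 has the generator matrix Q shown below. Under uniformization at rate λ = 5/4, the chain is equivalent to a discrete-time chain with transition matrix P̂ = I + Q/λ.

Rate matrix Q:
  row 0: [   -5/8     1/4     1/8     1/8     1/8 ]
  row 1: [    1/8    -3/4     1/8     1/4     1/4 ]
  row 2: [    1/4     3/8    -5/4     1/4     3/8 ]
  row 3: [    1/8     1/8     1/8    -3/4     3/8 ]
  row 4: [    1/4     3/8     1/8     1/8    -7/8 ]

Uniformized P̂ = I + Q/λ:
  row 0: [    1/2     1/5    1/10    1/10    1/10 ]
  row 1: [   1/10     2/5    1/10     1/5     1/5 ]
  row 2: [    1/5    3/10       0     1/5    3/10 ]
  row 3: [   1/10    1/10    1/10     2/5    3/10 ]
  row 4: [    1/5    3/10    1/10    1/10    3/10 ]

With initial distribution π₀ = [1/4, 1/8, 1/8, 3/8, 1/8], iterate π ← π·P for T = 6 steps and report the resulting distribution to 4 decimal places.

t=0: π = [0.2500, 0.1250, 0.1250, 0.3750, 0.1250]
t=1: π = [0.2250, 0.2125, 0.0875, 0.2375, 0.2375]
t=2: π = [0.2225, 0.2513, 0.0913, 0.2013, 0.2338]
t=3: π = [0.2215, 0.2626, 0.0909, 0.1946, 0.2304]
t=4: π = [0.2207, 0.2652, 0.0909, 0.1937, 0.2294]
t=5: π = [0.2203, 0.2657, 0.0909, 0.1937, 0.2293]
t=6: π = [0.2202, 0.2658, 0.0909, 0.1938, 0.2294]

π = [0.2202, 0.2658, 0.0909, 0.1938, 0.2294]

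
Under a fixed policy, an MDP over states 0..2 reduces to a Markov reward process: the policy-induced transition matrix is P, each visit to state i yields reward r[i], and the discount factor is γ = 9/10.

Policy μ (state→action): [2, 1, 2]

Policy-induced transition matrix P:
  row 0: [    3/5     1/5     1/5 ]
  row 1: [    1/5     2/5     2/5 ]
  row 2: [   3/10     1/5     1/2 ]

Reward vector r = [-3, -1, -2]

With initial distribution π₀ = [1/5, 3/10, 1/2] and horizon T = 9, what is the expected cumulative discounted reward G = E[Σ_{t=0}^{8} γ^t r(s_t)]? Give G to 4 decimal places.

G = -12.7940

t=0: π = [0.2000, 0.3000, 0.5000], E[r] = -1.9000, γ^t·E[r] = -1.900000, running G = -1.900000
t=1: π = [0.3300, 0.2600, 0.4100], E[r] = -2.0700, γ^t·E[r] = -1.863000, running G = -3.763000
t=2: π = [0.3730, 0.2520, 0.3750], E[r] = -2.1210, γ^t·E[r] = -1.718010, running G = -5.481010
t=3: π = [0.3867, 0.2504, 0.3629], E[r] = -2.1363, γ^t·E[r] = -1.557363, running G = -7.038373
t=4: π = [0.3910, 0.2501, 0.3590], E[r] = -2.1409, γ^t·E[r] = -1.404638, running G = -8.443011
t=5: π = [0.3923, 0.2500, 0.3577], E[r] = -2.1423, γ^t·E[r] = -1.264987, running G = -9.707998
t=6: π = [0.3927, 0.2500, 0.3573], E[r] = -2.1427, γ^t·E[r] = -1.138708, running G = -10.846706
t=7: π = [0.3928, 0.2500, 0.3572], E[r] = -2.1428, γ^t·E[r] = -1.024897, running G = -11.871602
t=8: π = [0.3928, 0.2500, 0.3572], E[r] = -2.1428, γ^t·E[r] = -0.922423, running G = -12.794025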